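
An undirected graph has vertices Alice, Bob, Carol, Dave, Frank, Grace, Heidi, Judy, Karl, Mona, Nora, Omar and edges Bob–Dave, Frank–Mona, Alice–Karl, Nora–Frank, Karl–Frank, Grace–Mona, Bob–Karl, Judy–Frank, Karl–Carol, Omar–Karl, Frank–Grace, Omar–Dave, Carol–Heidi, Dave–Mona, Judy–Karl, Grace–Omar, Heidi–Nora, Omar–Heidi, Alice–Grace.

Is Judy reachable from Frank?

Explore from Frank.
Distance 1: reach Grace, Judy, Karl, Mona, Nora.
Found Judy.

Yes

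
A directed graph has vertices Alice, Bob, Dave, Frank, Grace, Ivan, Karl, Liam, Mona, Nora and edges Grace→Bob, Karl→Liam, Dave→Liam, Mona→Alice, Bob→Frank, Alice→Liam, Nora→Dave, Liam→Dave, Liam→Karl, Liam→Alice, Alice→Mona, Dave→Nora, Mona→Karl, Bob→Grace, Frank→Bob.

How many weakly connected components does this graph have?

From Alice: component {Alice, Dave, Karl, Liam, Mona, Nora}.
From Bob: component {Bob, Frank, Grace}.
From Ivan: component {Ivan}.
That's 3 components.

3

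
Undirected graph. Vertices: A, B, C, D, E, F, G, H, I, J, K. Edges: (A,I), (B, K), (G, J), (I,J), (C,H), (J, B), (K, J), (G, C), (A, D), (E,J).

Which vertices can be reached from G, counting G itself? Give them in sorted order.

A, B, C, D, E, G, H, I, J, K

Start at G.
Its neighbours: C, J.
Then their neighbours: B, E, H, I, K.
Then next layer: A.
Then next layer: D.
Nothing further is reachable.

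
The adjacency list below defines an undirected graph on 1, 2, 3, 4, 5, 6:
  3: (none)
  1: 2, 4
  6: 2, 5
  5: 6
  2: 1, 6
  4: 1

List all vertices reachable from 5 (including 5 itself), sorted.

1, 2, 4, 5, 6

Start at 5.
Its neighbours: 6.
Then their neighbours: 2.
Then next layer: 1.
Then next layer: 4.
Nothing further is reachable.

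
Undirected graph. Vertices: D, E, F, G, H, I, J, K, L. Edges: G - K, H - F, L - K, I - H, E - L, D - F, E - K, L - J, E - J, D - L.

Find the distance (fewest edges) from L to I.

4

Distance 0: L.
Distance 1: D, E, J, K.
Distance 2: F, G.
Distance 3: H.
Distance 4: I — contains I.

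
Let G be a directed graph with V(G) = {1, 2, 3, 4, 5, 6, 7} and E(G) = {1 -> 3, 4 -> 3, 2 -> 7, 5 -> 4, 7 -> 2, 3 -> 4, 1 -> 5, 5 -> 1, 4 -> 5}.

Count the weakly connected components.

From 1: component {1, 3, 4, 5}.
From 2: component {2, 7}.
From 6: component {6}.
That's 3 components.

3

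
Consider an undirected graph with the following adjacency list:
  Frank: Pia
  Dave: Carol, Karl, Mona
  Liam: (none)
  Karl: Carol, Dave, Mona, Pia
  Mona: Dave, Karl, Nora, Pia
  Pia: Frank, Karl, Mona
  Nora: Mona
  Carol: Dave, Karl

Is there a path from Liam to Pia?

No

Liam has no edges, so nothing is reachable from it.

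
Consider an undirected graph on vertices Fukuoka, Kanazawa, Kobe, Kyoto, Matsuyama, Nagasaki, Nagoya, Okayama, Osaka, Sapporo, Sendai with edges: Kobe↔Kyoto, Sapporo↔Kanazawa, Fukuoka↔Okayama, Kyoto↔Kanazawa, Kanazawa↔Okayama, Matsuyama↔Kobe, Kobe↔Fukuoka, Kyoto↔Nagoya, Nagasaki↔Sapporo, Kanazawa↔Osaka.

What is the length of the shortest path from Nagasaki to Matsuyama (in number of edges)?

Distance 0: Nagasaki.
Distance 1: Sapporo.
Distance 2: Kanazawa.
Distance 3: Kyoto, Okayama, Osaka.
Distance 4: Fukuoka, Kobe, Nagoya.
Distance 5: Matsuyama — contains Matsuyama.

5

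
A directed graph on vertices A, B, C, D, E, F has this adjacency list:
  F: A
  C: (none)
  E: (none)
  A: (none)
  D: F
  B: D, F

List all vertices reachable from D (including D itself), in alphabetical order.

A, D, F

Start at D.
Its neighbours: F.
Then their neighbours: A.
Nothing further is reachable.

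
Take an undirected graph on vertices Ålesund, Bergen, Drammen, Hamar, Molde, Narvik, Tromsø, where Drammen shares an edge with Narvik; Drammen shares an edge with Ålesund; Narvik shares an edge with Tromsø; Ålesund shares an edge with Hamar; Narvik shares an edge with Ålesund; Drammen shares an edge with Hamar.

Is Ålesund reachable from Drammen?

Yes

Explore from Drammen.
Distance 1: reach Ålesund, Hamar, Narvik.
Found Ålesund.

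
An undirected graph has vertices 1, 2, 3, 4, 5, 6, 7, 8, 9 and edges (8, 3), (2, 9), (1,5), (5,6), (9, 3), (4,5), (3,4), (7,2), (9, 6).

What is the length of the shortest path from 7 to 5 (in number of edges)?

Distance 0: 7.
Distance 1: 2.
Distance 2: 9.
Distance 3: 3, 6.
Distance 4: 4, 5, 8 — contains 5.

4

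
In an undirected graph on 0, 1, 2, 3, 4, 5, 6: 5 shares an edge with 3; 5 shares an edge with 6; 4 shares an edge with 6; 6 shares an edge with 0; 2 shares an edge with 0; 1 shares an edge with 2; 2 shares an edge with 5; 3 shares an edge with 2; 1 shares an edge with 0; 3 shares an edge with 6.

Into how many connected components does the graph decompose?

From 0: component {0, 1, 2, 3, 4, 5, 6}.
That's 1 component.

1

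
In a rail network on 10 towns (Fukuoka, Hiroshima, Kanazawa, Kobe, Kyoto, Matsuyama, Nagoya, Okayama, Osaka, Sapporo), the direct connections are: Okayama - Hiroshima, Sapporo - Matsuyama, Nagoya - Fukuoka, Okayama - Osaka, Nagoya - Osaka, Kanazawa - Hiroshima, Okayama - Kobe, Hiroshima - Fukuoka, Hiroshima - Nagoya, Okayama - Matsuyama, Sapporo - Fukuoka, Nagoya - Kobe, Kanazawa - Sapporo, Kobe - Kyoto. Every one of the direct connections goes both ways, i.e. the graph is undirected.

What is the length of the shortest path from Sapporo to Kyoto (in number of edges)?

Distance 0: Sapporo.
Distance 1: Fukuoka, Kanazawa, Matsuyama.
Distance 2: Hiroshima, Nagoya, Okayama.
Distance 3: Kobe, Osaka.
Distance 4: Kyoto — contains Kyoto.

4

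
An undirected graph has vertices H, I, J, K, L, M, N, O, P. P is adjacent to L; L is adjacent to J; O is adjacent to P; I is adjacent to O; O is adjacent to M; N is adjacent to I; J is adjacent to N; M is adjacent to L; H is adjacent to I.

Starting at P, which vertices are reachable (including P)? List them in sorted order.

H, I, J, L, M, N, O, P

Start at P.
Its neighbours: L, O.
Then their neighbours: I, J, M.
Then next layer: H, N.
Nothing further is reachable.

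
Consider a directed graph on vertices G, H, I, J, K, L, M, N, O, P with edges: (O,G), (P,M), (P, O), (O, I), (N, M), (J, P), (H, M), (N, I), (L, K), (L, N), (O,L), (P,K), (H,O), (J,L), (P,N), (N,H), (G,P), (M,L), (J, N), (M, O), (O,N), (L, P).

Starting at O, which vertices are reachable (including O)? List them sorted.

G, H, I, K, L, M, N, O, P

Start at O.
Its neighbours: G, I, L, N.
Then their neighbours: H, K, M, P.
Nothing further is reachable.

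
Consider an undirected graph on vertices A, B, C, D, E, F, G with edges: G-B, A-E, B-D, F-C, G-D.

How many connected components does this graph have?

3

From A: component {A, E}.
From B: component {B, D, G}.
From C: component {C, F}.
That's 3 components.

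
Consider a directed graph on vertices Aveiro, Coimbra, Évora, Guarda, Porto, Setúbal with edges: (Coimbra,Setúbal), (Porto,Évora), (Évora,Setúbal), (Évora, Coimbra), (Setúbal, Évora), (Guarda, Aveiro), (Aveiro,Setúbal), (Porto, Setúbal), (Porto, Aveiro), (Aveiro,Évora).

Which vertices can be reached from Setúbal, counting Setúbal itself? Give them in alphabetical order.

Start at Setúbal.
Its neighbours: Évora.
Then their neighbours: Coimbra.
Nothing further is reachable.

Coimbra, Évora, Setúbal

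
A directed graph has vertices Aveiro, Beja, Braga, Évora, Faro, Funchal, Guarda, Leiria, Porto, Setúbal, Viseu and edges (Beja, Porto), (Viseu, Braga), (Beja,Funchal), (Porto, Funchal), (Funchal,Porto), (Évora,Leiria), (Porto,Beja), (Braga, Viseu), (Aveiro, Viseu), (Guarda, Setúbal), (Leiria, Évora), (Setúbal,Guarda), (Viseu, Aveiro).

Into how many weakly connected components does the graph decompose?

5

From Aveiro: component {Aveiro, Braga, Viseu}.
From Beja: component {Beja, Funchal, Porto}.
From Évora: component {Évora, Leiria}.
From Faro: component {Faro}.
From Guarda: component {Guarda, Setúbal}.
That's 5 components.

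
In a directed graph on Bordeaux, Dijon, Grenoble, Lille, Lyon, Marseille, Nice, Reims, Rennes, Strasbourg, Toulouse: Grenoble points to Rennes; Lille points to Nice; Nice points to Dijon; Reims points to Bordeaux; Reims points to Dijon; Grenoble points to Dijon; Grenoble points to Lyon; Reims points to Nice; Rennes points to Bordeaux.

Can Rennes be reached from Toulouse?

No

Toulouse has no outgoing edges, so nothing is reachable from it.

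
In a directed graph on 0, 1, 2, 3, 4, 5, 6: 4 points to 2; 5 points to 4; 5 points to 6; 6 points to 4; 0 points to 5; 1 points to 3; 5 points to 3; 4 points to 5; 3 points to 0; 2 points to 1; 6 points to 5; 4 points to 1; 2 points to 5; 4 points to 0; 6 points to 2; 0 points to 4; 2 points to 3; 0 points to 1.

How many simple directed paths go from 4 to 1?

4→0→1
4→0→5→6→2→1
4→1
4→2→1
4→2→3→0→1
4→2→5→3→0→1
4→5→3→0→1
4→5→6→2→1
4→5→6→2→3→0→1

9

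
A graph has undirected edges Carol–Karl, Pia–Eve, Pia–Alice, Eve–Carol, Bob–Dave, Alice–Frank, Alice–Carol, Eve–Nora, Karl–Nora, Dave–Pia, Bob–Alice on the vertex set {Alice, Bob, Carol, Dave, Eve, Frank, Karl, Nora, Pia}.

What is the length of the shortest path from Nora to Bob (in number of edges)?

Distance 0: Nora.
Distance 1: Eve, Karl.
Distance 2: Carol, Pia.
Distance 3: Alice, Dave.
Distance 4: Bob, Frank — contains Bob.

4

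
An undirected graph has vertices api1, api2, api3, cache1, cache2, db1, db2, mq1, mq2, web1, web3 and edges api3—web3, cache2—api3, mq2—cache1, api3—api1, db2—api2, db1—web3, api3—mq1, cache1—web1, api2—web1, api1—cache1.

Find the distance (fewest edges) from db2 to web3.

Distance 0: db2.
Distance 1: api2.
Distance 2: web1.
Distance 3: cache1.
Distance 4: api1, mq2.
Distance 5: api3.
Distance 6: cache2, mq1, web3 — contains web3.

6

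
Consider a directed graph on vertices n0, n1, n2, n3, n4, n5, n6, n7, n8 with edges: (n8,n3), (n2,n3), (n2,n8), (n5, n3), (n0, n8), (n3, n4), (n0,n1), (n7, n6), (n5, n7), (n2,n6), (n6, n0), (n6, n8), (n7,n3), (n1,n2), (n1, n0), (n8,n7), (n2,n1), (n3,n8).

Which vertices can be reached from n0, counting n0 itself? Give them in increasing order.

Start at n0.
Its neighbours: n1, n8.
Then their neighbours: n2, n3, n7.
Then next layer: n4, n6.
Nothing further is reachable.

n0, n1, n2, n3, n4, n6, n7, n8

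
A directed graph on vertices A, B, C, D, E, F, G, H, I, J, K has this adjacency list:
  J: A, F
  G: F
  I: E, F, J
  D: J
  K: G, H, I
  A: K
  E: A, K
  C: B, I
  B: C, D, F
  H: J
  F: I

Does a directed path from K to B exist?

Explore from K.
Distance 1: reach G, H, I.
Distance 2: reach E, F, J.
Distance 3: reach A.
The search from K is exhausted; no directed path reaches B.

No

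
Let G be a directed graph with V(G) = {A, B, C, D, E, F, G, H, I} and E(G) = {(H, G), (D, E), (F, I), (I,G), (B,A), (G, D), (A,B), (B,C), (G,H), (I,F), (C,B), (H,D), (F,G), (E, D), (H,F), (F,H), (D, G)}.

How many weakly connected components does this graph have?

2

From A: component {A, B, C}.
From D: component {D, E, F, G, H, I}.
That's 2 components.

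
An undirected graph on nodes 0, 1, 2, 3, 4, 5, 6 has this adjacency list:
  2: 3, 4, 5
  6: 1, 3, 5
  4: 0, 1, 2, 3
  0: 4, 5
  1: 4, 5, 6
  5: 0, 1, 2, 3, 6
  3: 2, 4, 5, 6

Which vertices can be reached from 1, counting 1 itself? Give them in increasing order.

0, 1, 2, 3, 4, 5, 6

Start at 1.
Its neighbours: 4, 5, 6.
Then their neighbours: 0, 2, 3.
Every vertex is now reached.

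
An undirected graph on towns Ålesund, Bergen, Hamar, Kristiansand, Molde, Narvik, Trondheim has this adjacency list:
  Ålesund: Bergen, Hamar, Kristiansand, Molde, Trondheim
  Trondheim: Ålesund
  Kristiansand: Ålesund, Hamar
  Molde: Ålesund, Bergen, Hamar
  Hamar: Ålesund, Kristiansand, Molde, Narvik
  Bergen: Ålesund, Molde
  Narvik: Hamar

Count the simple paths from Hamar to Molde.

5

Hamar–Ålesund–Bergen–Molde
Hamar–Ålesund–Molde
Hamar–Kristiansand–Ålesund–Bergen–Molde
Hamar–Kristiansand–Ålesund–Molde
Hamar–Molde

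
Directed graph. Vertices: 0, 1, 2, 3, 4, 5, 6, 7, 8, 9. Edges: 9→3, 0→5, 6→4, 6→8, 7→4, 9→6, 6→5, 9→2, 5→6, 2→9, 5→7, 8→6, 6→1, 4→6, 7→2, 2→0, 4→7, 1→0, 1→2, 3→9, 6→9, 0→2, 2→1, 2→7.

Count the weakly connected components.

1

From 0: component {0, 1, 2, 3, 4, 5, 6, 7, 8, 9}.
That's 1 component.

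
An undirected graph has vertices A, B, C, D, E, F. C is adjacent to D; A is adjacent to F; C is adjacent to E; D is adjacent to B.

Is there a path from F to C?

Explore from F.
Distance 1: reach A.
The search is exhausted without reaching C; it lies in a different component.

No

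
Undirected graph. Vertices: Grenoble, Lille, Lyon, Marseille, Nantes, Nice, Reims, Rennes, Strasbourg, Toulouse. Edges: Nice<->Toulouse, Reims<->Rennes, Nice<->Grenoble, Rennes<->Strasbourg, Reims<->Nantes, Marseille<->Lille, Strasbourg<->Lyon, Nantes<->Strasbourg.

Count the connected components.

From Grenoble: component {Grenoble, Nice, Toulouse}.
From Lille: component {Lille, Marseille}.
From Lyon: component {Lyon, Nantes, Reims, Rennes, Strasbourg}.
That's 3 components.

3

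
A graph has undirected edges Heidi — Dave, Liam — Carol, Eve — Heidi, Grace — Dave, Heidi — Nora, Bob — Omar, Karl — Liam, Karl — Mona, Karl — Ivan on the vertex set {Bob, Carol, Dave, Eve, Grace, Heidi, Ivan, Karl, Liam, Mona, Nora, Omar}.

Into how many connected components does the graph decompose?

From Bob: component {Bob, Omar}.
From Carol: component {Carol, Ivan, Karl, Liam, Mona}.
From Dave: component {Dave, Eve, Grace, Heidi, Nora}.
That's 3 components.

3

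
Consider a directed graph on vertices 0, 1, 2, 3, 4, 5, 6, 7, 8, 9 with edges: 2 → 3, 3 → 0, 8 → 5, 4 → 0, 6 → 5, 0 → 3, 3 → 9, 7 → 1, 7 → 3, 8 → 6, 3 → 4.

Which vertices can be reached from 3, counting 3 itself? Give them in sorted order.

Start at 3.
Its neighbours: 0, 4, 9.
Nothing further is reachable.

0, 3, 4, 9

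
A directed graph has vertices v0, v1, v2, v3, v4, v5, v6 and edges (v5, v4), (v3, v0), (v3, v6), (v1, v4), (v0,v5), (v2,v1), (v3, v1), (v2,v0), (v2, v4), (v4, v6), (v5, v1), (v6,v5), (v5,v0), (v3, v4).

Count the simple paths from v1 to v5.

v1→v4→v6→v5

1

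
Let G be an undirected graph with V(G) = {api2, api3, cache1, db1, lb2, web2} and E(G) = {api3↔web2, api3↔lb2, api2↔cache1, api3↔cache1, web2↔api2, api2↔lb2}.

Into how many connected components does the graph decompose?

From api2: component {api2, api3, cache1, lb2, web2}.
From db1: component {db1}.
That's 2 components.

2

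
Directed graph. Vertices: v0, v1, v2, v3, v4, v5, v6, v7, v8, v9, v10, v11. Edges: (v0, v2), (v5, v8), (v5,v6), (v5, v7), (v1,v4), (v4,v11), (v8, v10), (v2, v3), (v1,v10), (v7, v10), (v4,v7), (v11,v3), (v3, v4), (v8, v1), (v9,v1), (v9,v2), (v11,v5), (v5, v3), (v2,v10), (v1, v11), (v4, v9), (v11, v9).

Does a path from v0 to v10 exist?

Yes

Explore from v0.
Distance 1: reach v2.
Distance 2: reach v3, v10.
Found v10.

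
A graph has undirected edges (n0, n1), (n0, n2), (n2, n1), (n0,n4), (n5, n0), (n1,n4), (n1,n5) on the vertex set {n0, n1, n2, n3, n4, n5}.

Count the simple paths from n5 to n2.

6

n5–n0–n1–n2
n5–n0–n2
n5–n0–n4–n1–n2
n5–n1–n0–n2
n5–n1–n2
n5–n1–n4–n0–n2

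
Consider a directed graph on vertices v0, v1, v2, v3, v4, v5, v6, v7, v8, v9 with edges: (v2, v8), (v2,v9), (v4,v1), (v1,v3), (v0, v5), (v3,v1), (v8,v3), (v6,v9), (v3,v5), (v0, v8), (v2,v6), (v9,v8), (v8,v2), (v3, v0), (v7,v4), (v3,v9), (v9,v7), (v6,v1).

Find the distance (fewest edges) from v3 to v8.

2

Distance 0: v3.
Distance 1: v0, v1, v5, v9.
Distance 2: v7, v8 — contains v8.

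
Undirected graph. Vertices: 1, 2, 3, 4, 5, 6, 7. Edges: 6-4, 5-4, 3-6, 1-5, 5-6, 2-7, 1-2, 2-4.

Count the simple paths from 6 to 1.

6–4–2–1
6–4–5–1
6–5–1
6–5–4–2–1

4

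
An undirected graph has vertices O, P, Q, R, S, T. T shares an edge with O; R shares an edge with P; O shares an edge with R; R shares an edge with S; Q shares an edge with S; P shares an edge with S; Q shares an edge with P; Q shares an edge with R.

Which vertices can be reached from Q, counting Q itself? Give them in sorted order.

Start at Q.
Its neighbours: P, R, S.
Then their neighbours: O.
Then next layer: T.
Every vertex is now reached.

O, P, Q, R, S, T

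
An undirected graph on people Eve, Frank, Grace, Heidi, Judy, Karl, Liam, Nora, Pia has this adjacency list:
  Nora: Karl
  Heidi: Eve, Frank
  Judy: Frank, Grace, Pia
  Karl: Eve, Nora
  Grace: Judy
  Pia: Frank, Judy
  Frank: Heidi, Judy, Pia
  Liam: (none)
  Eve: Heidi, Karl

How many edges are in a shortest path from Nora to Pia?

5

Distance 0: Nora.
Distance 1: Karl.
Distance 2: Eve.
Distance 3: Heidi.
Distance 4: Frank.
Distance 5: Judy, Pia — contains Pia.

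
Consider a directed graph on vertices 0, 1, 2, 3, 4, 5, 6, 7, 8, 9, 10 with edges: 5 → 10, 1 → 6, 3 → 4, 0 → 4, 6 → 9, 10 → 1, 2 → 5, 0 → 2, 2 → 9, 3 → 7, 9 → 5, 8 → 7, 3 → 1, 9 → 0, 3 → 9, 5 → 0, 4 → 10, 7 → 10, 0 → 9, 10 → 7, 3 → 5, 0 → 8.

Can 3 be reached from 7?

Explore from 7.
Distance 1: reach 10.
Distance 2: reach 1.
Distance 3: reach 6.
Distance 4: reach 9.
Distance 5: reach 0, 5.
Distance 6: reach 2, 4, 8.
The search from 7 is exhausted; no directed path reaches 3.

No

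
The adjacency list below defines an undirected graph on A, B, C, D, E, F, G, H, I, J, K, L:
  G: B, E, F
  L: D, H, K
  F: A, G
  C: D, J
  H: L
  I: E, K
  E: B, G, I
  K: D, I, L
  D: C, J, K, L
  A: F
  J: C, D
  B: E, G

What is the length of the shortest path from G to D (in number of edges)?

4

Distance 0: G.
Distance 1: B, E, F.
Distance 2: A, I.
Distance 3: K.
Distance 4: D, L — contains D.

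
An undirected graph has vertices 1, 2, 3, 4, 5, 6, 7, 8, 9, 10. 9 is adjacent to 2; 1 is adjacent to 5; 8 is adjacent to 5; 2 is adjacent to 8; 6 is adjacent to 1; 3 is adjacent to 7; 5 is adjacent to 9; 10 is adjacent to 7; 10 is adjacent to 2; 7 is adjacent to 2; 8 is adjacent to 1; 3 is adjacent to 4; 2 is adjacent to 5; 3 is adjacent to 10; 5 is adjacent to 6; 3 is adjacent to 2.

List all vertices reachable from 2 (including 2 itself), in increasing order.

1, 2, 3, 4, 5, 6, 7, 8, 9, 10

Start at 2.
Its neighbours: 3, 5, 7, 8, 9, 10.
Then their neighbours: 1, 4, 6.
Every vertex is now reached.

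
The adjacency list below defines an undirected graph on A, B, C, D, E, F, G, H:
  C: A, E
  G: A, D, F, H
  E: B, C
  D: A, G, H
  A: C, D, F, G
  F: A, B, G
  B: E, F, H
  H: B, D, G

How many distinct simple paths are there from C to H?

C–A–D–G–F–B–H
C–A–D–G–H
C–A–D–H
C–A–F–B–H
C–A–F–G–D–H
C–A–F–G–H
C–A–G–D–H
C–A–G–F–B–H
... and 9 more.

17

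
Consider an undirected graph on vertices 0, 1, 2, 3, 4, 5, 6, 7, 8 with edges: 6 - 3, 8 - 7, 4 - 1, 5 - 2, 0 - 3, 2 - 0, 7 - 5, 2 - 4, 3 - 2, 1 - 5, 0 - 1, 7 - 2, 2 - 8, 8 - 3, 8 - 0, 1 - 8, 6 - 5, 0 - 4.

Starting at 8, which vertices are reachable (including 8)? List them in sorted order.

0, 1, 2, 3, 4, 5, 6, 7, 8

Start at 8.
Its neighbours: 0, 1, 2, 3, 7.
Then their neighbours: 4, 5, 6.
Every vertex is now reached.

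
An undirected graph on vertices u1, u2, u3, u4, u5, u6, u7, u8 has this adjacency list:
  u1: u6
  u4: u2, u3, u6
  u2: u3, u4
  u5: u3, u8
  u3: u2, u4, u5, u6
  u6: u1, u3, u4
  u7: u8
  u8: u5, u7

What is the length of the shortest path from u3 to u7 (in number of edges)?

3

Distance 0: u3.
Distance 1: u2, u4, u5, u6.
Distance 2: u1, u8.
Distance 3: u7 — contains u7.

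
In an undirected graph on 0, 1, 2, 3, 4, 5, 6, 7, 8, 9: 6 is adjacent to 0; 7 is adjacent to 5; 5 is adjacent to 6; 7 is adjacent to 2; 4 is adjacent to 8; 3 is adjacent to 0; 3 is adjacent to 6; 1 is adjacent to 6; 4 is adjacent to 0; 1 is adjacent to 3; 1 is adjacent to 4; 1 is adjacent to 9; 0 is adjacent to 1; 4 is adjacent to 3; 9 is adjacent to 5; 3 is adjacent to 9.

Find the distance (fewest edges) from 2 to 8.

6

Distance 0: 2.
Distance 1: 7.
Distance 2: 5.
Distance 3: 6, 9.
Distance 4: 0, 1, 3.
Distance 5: 4.
Distance 6: 8 — contains 8.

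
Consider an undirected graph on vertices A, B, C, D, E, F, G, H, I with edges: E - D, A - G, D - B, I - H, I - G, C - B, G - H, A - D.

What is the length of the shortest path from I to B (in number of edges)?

Distance 0: I.
Distance 1: G, H.
Distance 2: A.
Distance 3: D.
Distance 4: B, E — contains B.

4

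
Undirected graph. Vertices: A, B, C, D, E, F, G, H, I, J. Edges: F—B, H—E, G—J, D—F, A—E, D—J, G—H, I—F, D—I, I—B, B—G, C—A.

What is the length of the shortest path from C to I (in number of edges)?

6

Distance 0: C.
Distance 1: A.
Distance 2: E.
Distance 3: H.
Distance 4: G.
Distance 5: B, J.
Distance 6: D, F, I — contains I.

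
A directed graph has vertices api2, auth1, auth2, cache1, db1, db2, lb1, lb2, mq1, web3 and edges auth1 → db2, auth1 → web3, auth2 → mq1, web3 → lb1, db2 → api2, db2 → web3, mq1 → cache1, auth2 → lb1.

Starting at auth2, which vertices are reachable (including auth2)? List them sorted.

Start at auth2.
Its neighbours: lb1, mq1.
Then their neighbours: cache1.
Nothing further is reachable.

auth2, cache1, lb1, mq1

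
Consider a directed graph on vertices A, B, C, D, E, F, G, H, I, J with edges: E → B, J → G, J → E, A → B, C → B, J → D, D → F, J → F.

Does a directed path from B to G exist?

No

B has no outgoing edges, so nothing is reachable from it.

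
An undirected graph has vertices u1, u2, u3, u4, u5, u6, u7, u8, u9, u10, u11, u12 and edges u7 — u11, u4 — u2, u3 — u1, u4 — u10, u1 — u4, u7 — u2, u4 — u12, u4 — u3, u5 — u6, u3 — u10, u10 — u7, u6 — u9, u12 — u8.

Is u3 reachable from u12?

Yes

Explore from u12.
Distance 1: reach u4, u8.
Distance 2: reach u1, u2, u3, u10.
Found u3.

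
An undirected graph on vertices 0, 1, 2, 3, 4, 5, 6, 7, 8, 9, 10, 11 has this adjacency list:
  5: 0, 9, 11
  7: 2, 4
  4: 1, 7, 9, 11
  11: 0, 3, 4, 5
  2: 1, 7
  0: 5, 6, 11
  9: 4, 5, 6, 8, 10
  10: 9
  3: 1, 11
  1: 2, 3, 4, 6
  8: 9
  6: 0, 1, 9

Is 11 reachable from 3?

Yes

Explore from 3.
Distance 1: reach 1, 11.
Found 11.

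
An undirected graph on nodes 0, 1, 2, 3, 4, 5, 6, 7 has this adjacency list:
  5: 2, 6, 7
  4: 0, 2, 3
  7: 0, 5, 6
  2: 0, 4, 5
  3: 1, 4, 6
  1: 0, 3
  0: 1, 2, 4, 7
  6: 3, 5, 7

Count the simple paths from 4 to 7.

17

4–0–1–3–6–5–7
4–0–1–3–6–7
4–0–2–5–6–7
4–0–2–5–7
4–0–7
4–2–0–1–3–6–5–7
4–2–0–1–3–6–7
4–2–0–7
... and 9 more.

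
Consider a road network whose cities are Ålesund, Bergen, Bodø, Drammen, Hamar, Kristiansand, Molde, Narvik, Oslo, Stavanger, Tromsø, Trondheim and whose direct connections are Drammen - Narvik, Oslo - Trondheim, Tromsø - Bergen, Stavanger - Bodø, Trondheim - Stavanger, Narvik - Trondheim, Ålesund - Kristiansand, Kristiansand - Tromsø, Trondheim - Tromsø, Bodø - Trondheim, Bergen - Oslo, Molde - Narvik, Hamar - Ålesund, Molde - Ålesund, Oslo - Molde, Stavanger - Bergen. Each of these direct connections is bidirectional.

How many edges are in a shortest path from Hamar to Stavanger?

5

Distance 0: Hamar.
Distance 1: Ålesund.
Distance 2: Kristiansand, Molde.
Distance 3: Narvik, Oslo, Tromsø.
Distance 4: Bergen, Drammen, Trondheim.
Distance 5: Bodø, Stavanger — contains Stavanger.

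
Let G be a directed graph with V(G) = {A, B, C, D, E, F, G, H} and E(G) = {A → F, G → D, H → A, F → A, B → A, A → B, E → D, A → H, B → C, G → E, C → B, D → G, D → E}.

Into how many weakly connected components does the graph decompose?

From A: component {A, B, C, F, H}.
From D: component {D, E, G}.
That's 2 components.

2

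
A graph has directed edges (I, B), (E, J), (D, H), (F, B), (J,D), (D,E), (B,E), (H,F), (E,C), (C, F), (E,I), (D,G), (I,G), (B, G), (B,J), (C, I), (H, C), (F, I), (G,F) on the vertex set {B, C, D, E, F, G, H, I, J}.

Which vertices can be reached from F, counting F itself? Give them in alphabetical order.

Start at F.
Its neighbours: B, I.
Then their neighbours: E, G, J.
Then next layer: C, D.
Then next layer: H.
Every vertex is now reached.

B, C, D, E, F, G, H, I, J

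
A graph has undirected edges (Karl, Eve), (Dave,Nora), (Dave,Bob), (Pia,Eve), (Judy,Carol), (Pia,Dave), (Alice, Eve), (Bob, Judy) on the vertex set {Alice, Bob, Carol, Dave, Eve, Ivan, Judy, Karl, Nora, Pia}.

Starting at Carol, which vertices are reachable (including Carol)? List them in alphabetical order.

Start at Carol.
Its neighbours: Judy.
Then their neighbours: Bob.
Then next layer: Dave.
Then next layer: Nora, Pia.
Then next layer: Eve.
Then next layer: Alice, Karl.
Nothing further is reachable.

Alice, Bob, Carol, Dave, Eve, Judy, Karl, Nora, Pia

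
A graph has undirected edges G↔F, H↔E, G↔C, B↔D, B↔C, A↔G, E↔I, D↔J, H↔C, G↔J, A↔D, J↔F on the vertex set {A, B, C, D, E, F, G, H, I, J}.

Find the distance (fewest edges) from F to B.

3

Distance 0: F.
Distance 1: G, J.
Distance 2: A, C, D.
Distance 3: B, H — contains B.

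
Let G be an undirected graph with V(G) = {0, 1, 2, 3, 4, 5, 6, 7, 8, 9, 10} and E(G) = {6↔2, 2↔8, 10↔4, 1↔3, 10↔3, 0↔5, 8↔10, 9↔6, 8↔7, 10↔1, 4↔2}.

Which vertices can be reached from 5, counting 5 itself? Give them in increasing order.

Start at 5.
Its neighbours: 0.
Nothing further is reachable.

0, 5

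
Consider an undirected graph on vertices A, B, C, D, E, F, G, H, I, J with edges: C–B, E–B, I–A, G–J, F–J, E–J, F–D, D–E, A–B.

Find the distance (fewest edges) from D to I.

Distance 0: D.
Distance 1: E, F.
Distance 2: B, J.
Distance 3: A, C, G.
Distance 4: I — contains I.

4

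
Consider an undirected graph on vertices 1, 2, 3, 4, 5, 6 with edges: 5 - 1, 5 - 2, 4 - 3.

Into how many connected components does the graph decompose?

3

From 1: component {1, 2, 5}.
From 3: component {3, 4}.
From 6: component {6}.
That's 3 components.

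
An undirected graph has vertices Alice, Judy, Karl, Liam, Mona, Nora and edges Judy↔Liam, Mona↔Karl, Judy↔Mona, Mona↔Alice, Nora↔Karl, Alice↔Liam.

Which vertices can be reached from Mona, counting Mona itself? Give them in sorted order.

Start at Mona.
Its neighbours: Alice, Judy, Karl.
Then their neighbours: Liam, Nora.
Every vertex is now reached.

Alice, Judy, Karl, Liam, Mona, Nora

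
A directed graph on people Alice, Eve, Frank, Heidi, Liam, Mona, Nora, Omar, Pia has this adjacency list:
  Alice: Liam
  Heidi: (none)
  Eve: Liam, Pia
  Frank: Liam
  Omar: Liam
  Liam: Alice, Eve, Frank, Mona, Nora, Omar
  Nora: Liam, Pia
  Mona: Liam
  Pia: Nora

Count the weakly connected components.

From Alice: component {Alice, Eve, Frank, Liam, Mona, Nora, Omar, Pia}.
From Heidi: component {Heidi}.
That's 2 components.

2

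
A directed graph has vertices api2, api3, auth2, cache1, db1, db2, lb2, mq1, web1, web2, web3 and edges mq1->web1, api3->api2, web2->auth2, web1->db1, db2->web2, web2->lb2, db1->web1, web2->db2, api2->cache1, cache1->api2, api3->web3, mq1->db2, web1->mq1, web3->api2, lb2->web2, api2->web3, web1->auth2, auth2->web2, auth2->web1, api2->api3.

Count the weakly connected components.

2

From api2: component {api2, api3, cache1, web3}.
From auth2: component {auth2, db1, db2, lb2, mq1, web1, web2}.
That's 2 components.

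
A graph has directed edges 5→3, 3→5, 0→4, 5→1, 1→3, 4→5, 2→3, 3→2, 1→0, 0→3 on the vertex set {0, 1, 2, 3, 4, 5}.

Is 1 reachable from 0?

Explore from 0.
Distance 1: reach 3, 4.
Distance 2: reach 2, 5.
Distance 3: reach 1.
Found 1.

Yes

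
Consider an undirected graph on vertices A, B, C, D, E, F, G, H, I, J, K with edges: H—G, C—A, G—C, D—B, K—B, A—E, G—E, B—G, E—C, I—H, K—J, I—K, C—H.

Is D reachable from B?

Yes

Explore from B.
Distance 1: reach D, G, K.
Found D.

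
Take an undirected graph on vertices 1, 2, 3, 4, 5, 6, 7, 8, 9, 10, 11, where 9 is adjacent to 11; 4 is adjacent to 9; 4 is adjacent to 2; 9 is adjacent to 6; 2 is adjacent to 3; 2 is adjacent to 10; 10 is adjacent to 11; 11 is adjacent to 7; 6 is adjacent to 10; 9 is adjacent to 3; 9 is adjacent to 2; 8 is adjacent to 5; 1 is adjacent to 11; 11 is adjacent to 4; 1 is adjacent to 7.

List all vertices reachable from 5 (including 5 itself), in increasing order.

5, 8

Start at 5.
Its neighbours: 8.
Nothing further is reachable.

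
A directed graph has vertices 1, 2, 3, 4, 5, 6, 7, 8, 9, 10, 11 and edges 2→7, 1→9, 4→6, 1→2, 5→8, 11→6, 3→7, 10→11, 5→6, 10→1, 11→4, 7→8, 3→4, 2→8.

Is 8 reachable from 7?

Explore from 7.
Distance 1: reach 8.
Found 8.

Yes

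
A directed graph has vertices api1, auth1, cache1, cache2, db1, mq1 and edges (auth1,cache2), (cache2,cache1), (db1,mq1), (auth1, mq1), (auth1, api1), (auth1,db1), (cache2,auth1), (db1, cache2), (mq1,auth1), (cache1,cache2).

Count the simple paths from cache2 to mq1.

2

cache2→auth1→db1→mq1
cache2→auth1→mq1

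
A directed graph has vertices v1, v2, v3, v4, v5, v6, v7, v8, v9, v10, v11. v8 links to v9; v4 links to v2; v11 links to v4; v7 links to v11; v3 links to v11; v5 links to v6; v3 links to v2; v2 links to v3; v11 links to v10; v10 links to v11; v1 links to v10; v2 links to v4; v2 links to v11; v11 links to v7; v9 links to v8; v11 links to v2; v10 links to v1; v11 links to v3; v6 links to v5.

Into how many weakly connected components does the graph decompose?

From v1: component {v1, v2, v3, v4, v7, v10, v11}.
From v5: component {v5, v6}.
From v8: component {v8, v9}.
That's 3 components.

3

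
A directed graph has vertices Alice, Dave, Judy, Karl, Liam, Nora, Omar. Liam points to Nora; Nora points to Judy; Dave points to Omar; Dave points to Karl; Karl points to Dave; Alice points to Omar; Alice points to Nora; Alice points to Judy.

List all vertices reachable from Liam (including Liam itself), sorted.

Start at Liam.
Its neighbours: Nora.
Then their neighbours: Judy.
Nothing further is reachable.

Judy, Liam, Nora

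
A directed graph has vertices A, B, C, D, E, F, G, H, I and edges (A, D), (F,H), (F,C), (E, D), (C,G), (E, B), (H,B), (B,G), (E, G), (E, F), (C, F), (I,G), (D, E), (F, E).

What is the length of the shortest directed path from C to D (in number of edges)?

Distance 0: C.
Distance 1: F, G.
Distance 2: E, H.
Distance 3: B, D — contains D.

3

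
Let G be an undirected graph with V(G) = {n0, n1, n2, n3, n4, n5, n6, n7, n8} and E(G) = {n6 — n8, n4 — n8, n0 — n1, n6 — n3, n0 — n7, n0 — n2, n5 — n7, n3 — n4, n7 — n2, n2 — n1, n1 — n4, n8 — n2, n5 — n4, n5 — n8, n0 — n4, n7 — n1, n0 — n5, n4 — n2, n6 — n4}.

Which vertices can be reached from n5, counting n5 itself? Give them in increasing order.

n0, n1, n2, n3, n4, n5, n6, n7, n8

Start at n5.
Its neighbours: n0, n4, n7, n8.
Then their neighbours: n1, n2, n3, n6.
Every vertex is now reached.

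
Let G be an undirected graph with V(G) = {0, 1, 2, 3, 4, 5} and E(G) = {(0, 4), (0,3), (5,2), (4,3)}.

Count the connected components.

From 0: component {0, 3, 4}.
From 1: component {1}.
From 2: component {2, 5}.
That's 3 components.

3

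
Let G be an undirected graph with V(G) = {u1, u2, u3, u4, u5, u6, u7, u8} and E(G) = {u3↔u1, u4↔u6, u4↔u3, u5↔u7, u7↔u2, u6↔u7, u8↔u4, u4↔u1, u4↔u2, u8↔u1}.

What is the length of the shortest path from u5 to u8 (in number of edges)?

Distance 0: u5.
Distance 1: u7.
Distance 2: u2, u6.
Distance 3: u4.
Distance 4: u1, u3, u8 — contains u8.

4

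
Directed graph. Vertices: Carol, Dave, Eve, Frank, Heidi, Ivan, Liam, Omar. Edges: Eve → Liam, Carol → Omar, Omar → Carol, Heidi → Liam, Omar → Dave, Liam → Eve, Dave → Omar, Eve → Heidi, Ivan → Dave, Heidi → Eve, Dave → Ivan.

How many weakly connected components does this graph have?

From Carol: component {Carol, Dave, Ivan, Omar}.
From Eve: component {Eve, Heidi, Liam}.
From Frank: component {Frank}.
That's 3 components.

3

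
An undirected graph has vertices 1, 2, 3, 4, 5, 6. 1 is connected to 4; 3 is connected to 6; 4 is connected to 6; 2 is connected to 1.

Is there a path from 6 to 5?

No

Explore from 6.
Distance 1: reach 3, 4.
Distance 2: reach 1.
Distance 3: reach 2.
The search is exhausted without reaching 5; it lies in a different component.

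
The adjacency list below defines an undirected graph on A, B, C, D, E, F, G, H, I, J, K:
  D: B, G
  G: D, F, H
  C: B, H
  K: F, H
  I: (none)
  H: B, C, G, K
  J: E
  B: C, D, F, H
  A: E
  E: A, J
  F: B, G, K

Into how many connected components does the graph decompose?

From A: component {A, E, J}.
From B: component {B, C, D, F, G, H, K}.
From I: component {I}.
That's 3 components.

3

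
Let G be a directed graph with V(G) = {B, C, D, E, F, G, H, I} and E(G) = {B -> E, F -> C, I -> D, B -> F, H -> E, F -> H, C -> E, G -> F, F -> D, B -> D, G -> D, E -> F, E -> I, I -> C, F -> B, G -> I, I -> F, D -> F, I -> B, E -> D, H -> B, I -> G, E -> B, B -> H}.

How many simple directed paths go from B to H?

B→D→F→H
B→E→D→F→H
B→E→F→H
B→E→I→D→F→H
B→E→I→F→H
B→E→I→G→D→F→H
B→E→I→G→F→H
B→F→H
B→H

9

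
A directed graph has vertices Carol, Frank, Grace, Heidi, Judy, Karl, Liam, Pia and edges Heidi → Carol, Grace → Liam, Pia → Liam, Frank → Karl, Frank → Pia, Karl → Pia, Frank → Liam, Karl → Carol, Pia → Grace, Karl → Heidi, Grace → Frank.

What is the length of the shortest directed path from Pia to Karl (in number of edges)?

3

Distance 0: Pia.
Distance 1: Grace, Liam.
Distance 2: Frank.
Distance 3: Karl — contains Karl.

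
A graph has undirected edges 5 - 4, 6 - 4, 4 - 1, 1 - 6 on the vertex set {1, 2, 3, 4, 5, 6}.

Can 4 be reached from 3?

No

3 has no edges, so nothing is reachable from it.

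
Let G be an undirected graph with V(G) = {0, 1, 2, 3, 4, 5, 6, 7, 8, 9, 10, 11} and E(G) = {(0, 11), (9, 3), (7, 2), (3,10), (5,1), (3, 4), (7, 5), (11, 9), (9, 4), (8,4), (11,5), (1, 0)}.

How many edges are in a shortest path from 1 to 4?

Distance 0: 1.
Distance 1: 0, 5.
Distance 2: 7, 11.
Distance 3: 2, 9.
Distance 4: 3, 4 — contains 4.

4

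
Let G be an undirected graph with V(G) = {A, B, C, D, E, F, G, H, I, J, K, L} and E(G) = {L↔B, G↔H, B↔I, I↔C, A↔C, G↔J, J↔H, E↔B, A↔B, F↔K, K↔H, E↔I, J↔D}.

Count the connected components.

From A: component {A, B, C, E, I, L}.
From D: component {D, F, G, H, J, K}.
That's 2 components.

2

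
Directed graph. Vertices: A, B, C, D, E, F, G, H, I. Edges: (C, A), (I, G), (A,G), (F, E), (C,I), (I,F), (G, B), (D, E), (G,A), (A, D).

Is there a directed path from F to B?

Explore from F.
Distance 1: reach E.
The search from F is exhausted; no directed path reaches B.

No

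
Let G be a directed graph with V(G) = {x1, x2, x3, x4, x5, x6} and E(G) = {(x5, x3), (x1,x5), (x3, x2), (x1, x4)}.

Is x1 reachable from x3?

No

Explore from x3.
Distance 1: reach x2.
The search from x3 is exhausted; no directed path reaches x1.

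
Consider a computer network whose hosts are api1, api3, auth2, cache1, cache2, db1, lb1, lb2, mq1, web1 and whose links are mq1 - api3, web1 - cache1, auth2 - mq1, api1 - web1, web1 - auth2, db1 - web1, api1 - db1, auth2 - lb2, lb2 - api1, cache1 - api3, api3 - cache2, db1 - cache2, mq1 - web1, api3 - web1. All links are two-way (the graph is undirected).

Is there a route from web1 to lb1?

Explore from web1.
Distance 1: reach api1, api3, auth2, cache1, db1, mq1.
Distance 2: reach cache2, lb2.
The search is exhausted without reaching lb1; it lies in a different component.

No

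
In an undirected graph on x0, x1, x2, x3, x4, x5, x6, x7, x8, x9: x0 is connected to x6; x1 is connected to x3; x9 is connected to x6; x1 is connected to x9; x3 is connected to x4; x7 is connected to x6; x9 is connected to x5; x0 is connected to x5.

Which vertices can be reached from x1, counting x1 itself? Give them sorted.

Start at x1.
Its neighbours: x3, x9.
Then their neighbours: x4, x5, x6.
Then next layer: x0, x7.
Nothing further is reachable.

x0, x1, x3, x4, x5, x6, x7, x9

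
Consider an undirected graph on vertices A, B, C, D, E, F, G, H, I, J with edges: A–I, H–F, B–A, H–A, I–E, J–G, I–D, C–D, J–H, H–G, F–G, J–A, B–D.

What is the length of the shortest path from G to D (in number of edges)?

4

Distance 0: G.
Distance 1: F, H, J.
Distance 2: A.
Distance 3: B, I.
Distance 4: D, E — contains D.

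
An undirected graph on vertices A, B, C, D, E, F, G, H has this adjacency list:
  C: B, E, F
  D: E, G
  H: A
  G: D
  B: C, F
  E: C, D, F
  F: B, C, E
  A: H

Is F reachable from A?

Explore from A.
Distance 1: reach H.
The search is exhausted without reaching F; it lies in a different component.

No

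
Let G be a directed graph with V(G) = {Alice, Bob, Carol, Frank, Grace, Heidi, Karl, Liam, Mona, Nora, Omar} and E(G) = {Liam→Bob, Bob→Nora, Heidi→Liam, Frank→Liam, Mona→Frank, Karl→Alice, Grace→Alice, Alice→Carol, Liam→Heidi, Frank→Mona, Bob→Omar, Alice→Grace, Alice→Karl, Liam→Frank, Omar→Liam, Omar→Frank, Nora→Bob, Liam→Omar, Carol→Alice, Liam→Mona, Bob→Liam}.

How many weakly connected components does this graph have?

2

From Alice: component {Alice, Carol, Grace, Karl}.
From Bob: component {Bob, Frank, Heidi, Liam, Mona, Nora, Omar}.
That's 2 components.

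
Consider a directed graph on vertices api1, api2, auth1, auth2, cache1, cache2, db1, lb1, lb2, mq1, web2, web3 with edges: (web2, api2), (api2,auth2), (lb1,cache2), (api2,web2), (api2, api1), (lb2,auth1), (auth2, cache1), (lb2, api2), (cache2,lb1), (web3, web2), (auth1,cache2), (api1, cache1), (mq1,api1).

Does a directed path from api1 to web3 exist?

Explore from api1.
Distance 1: reach cache1.
The search from api1 is exhausted; no directed path reaches web3.

No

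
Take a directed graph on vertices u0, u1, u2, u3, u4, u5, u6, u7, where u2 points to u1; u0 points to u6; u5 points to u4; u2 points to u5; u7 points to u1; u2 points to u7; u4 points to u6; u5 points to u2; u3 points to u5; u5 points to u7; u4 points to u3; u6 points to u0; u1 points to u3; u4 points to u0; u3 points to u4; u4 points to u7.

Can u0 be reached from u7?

Yes

Explore from u7.
Distance 1: reach u1.
Distance 2: reach u3.
Distance 3: reach u4, u5.
Distance 4: reach u0, u2, u6.
Found u0.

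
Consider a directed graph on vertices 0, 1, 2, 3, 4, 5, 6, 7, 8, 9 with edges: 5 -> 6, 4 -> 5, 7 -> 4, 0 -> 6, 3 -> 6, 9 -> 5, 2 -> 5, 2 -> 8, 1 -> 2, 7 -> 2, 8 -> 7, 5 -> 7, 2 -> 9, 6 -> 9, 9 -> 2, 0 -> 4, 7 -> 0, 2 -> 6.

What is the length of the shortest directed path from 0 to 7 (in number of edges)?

3

Distance 0: 0.
Distance 1: 4, 6.
Distance 2: 5, 9.
Distance 3: 2, 7 — contains 7.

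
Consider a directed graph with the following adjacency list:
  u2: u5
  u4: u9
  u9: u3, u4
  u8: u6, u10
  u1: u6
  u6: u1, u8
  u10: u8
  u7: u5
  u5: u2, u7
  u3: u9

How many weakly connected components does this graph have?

From u1: component {u1, u6, u8, u10}.
From u2: component {u2, u5, u7}.
From u3: component {u3, u4, u9}.
That's 3 components.

3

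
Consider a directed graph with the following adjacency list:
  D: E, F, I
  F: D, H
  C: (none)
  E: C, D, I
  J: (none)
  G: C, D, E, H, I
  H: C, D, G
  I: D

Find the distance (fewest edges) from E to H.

Distance 0: E.
Distance 1: C, D, I.
Distance 2: F.
Distance 3: H — contains H.

3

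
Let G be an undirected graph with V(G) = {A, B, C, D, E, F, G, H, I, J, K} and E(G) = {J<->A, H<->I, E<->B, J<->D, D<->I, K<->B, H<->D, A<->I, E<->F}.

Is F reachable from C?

No

C has no edges, so nothing is reachable from it.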